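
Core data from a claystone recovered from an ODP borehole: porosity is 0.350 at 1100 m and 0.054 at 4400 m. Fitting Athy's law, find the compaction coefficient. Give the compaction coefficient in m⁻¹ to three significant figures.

0.000566 m⁻¹

Working in km (1 km = 1000 m; β in km⁻¹ = β in m⁻¹ × 1000):
Athy: φ(z) = φ₀ e^(−βz) ⇒ φ₁/φ₂ = e^{β(z₂−z₁)} ⇒ β = ln(φ₁/φ₂)/(z₂−z₁)
β = ln(0.35/0.054) / (4.4 − 1.1) = ln(6.481) / 3.3 = 1.8689 / 3.3 = 0.5663 km⁻¹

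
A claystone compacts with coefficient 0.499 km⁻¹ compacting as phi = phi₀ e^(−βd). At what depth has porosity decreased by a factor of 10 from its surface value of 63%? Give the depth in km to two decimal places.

phi/phi₀ = 1/10 ⇒ exp(−β·d) = 1/10 ⇒ d = ln(10) / β
d = 2.3026 / 0.499 = 4.614 km

4.61 km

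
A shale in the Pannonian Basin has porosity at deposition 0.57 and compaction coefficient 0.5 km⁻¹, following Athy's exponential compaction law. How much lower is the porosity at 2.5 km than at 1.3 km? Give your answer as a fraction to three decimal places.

n(1.3) = 0.57·e^(−0.5×1.3) = 0.2976
n(2.5) = 0.57·e^(−0.5×2.5) = 0.1633
Δn = 0.2976 − 0.1633 = 0.1343

0.134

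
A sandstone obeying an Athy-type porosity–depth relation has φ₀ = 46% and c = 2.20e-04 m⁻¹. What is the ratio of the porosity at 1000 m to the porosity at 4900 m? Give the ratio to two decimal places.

2.36

Working in km (1 km = 1000 m; c in km⁻¹ = c in m⁻¹ × 1000):
φ(d₁)/φ(d₂) = e^(−c·d₁)/e^(−c·d₂) = e^{c(d₂−d₁)}
= exp(0.22 × 3.9) = exp(0.858) = 2.3584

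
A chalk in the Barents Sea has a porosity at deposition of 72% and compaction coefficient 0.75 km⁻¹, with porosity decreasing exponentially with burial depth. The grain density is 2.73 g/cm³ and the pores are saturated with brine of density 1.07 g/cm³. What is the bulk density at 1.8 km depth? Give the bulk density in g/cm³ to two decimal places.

Porosity at depth: phi = 0.72·exp(−0.75×1.8) = 0.72×0.2592 = 0.1867
Bulk density: ρ_b = (1−phi)ρ_g + phi·ρ_f = 0.8133×2.73 + 0.1867×1.07
       = 2.220 + 0.200 = 2.420 g/cm³

2.42 g/cm³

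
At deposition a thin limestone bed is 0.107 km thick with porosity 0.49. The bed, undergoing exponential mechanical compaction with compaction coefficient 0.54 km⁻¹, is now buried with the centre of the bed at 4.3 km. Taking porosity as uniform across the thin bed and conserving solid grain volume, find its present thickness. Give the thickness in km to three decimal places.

0.057 km

Porosity at 4.3 km: phi = 0.49·exp(−0.54×4.3) = 0.0481
Solid-volume conservation: h(1−phi) = h₀(1−phi₀) ⇒ h = h₀·(1−phi₀)/(1−phi)
h = 0.107 × (1 − 0.49)/(1 − 0.0481) = 0.107 × 0.5357 = 0.0573 km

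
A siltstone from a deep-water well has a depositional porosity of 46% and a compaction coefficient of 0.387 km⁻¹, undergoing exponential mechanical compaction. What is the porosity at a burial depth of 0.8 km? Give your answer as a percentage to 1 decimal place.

n = n₀·exp(−β·z) = 0.46 × exp(−0.387 × 0.8) = 0.46 × exp(−0.3096)
  = 0.46 × 0.7337 = 0.3375

33.8%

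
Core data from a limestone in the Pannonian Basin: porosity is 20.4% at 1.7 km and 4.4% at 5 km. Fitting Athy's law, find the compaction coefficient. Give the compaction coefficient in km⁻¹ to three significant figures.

0.465 km⁻¹

Athy: φ(Z) = φ₀ e^(−cZ) ⇒ φ₁/φ₂ = e^{c(Z₂−Z₁)} ⇒ c = ln(φ₁/φ₂)/(Z₂−Z₁)
c = ln(0.204/0.044) / (5 − 1.7) = ln(4.636) / 3.3 = 1.5339 / 3.3 = 0.4648 km⁻¹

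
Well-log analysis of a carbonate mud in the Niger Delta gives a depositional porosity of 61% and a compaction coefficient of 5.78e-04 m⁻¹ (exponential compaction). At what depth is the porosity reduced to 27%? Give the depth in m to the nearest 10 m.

Working in km (1 km = 1000 m; β in km⁻¹ = β in m⁻¹ × 1000):
Invert Athy's law: Z = ln(n₀/n) / β
Z = ln(0.61/0.27) / 0.578 = ln(2.259) / 0.578 = 0.8150 / 0.578 = 1.410 km

1410 m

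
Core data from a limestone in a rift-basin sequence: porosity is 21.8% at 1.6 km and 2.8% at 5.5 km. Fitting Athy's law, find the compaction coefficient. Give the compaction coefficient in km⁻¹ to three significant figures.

Athy: φ(z) = φ₀ e^(−βz) ⇒ φ₁/φ₂ = e^{β(z₂−z₁)} ⇒ β = ln(φ₁/φ₂)/(z₂−z₁)
β = ln(0.218/0.028) / (5.5 − 1.6) = ln(7.786) / 3.9 = 2.0523 / 3.9 = 0.5262 km⁻¹

0.526 km⁻¹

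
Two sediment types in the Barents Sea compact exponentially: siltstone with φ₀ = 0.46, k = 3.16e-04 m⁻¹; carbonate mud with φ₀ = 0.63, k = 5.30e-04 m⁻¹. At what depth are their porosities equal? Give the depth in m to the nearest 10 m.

1470 m

Working in km (1 km = 1000 m; k in km⁻¹ = k in m⁻¹ × 1000):
Set φ₀ₐ e^(−kₐd) = φ₀ᵦ e^(−kᵦd) ⇒ ln(φ₀ₐ/φ₀ᵦ) = (kₐ − kᵦ)·d
d = ln(0.46/0.63) / (0.316 − 0.53) = -0.3145 / -0.214 = 1.470 km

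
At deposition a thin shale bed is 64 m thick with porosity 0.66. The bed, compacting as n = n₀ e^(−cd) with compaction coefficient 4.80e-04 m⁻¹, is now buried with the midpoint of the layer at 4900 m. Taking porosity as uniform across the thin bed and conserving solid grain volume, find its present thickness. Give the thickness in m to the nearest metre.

23 m

Working in km (1 km = 1000 m; c in km⁻¹ = c in m⁻¹ × 1000):
Porosity at 4.9 km: n = 0.66·exp(−0.48×4.9) = 0.0628
Solid-volume conservation: h(1−n) = h₀(1−n₀) ⇒ h = h₀·(1−n₀)/(1−n)
h = 0.064 × (1 − 0.66)/(1 − 0.0628) = 0.064 × 0.3628 = 0.0232 km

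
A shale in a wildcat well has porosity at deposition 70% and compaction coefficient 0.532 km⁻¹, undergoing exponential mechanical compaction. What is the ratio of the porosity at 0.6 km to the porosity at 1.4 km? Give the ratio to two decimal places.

n(d₁)/n(d₂) = e^(−k·d₁)/e^(−k·d₂) = e^{k(d₂−d₁)}
= exp(0.532 × 0.8) = exp(0.4256) = 1.5305

1.53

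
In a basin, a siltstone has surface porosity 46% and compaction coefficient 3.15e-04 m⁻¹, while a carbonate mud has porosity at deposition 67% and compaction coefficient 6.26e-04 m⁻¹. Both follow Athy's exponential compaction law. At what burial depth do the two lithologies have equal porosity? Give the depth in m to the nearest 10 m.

Working in km (1 km = 1000 m; β in km⁻¹ = β in m⁻¹ × 1000):
Set phi₀ₐ e^(−βₐz) = phi₀ᵦ e^(−βᵦz) ⇒ ln(phi₀ₐ/phi₀ᵦ) = (βₐ − βᵦ)·z
z = ln(0.46/0.67) / (0.315 − 0.626) = -0.3761 / -0.311 = 1.209 km

1210 m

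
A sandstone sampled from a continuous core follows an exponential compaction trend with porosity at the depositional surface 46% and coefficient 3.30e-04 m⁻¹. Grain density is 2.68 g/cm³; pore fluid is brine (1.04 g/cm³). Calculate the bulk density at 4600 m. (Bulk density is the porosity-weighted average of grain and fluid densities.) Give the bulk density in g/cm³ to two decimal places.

Working in km (1 km = 1000 m; β in km⁻¹ = β in m⁻¹ × 1000):
Porosity at depth: n = 0.46·exp(−0.33×4.6) = 0.46×0.2191 = 0.1008
Bulk density: ρ_b = (1−n)ρ_g + n·ρ_f = 0.8992×2.68 + 0.1008×1.04
       = 2.410 + 0.105 = 2.515 g/cm³

2.51 g/cm³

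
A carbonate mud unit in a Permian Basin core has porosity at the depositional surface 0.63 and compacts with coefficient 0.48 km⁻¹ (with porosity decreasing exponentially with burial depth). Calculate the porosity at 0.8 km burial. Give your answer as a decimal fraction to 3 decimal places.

0.429

phi = phi₀·exp(−c·Z) = 0.63 × exp(−0.48 × 0.8) = 0.63 × exp(−0.384)
  = 0.63 × 0.6811 = 0.4291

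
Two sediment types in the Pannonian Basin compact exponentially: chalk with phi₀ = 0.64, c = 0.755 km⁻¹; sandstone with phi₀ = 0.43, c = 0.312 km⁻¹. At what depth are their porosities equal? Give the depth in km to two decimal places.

Set phi₀ₐ e^(−cₐz) = phi₀ᵦ e^(−cᵦz) ⇒ ln(phi₀ₐ/phi₀ᵦ) = (cₐ − cᵦ)·z
z = ln(0.64/0.43) / (0.755 − 0.312) = 0.3977 / 0.443 = 0.898 km

0.90 km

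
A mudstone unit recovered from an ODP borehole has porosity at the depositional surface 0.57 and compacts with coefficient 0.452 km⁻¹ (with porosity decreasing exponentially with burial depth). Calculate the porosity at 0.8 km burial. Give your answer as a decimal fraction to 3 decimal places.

0.397

phi = phi₀·exp(−c·z) = 0.57 × exp(−0.452 × 0.8) = 0.57 × exp(−0.3616)
  = 0.57 × 0.6966 = 0.3970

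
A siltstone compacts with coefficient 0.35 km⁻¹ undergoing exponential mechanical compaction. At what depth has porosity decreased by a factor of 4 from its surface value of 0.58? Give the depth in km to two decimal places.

phi/phi₀ = 1/4 ⇒ exp(−c·Z) = 1/4 ⇒ Z = ln(4) / c
Z = 1.3863 / 0.35 = 3.961 km

3.96 km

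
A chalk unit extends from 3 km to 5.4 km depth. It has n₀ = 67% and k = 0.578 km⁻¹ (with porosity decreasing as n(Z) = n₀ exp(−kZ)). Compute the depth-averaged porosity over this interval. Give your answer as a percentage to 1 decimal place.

6.4%

⟨n⟩ = (1/(Z₂−Z₁)) ∫ n₀ e^(−kZ) dZ = n₀·(e^(−k·Z₁) − e^(−k·Z₂)) / (k·(Z₂−Z₁))
e^(−0.578×3) = 0.1766; e^(−0.578×5.4) = 0.0441
⟨n⟩ = 0.67 × (0.1766 − 0.0441) / (0.578 × 2.4) = 0.67 × 0.0955 = 0.0640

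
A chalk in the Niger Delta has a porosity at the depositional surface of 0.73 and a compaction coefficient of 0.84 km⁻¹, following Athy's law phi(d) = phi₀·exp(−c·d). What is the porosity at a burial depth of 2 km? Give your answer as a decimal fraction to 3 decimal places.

phi = phi₀·exp(−c·d) = 0.73 × exp(−0.84 × 2) = 0.73 × exp(−1.68)
  = 0.73 × 0.1864 = 0.1361

0.136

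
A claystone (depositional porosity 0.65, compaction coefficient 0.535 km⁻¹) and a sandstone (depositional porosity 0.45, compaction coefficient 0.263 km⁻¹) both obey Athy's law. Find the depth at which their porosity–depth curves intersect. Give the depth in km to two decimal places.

Set n₀ₐ e^(−kₐZ) = n₀ᵦ e^(−kᵦZ) ⇒ ln(n₀ₐ/n₀ᵦ) = (kₐ − kᵦ)·Z
Z = ln(0.65/0.45) / (0.535 − 0.263) = 0.3677 / 0.272 = 1.352 km

1.35 km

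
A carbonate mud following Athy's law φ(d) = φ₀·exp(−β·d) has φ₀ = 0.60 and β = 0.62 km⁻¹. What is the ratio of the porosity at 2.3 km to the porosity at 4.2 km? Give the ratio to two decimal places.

3.25

φ(d₁)/φ(d₂) = e^(−β·d₁)/e^(−β·d₂) = e^{β(d₂−d₁)}
= exp(0.62 × 1.9) = exp(1.178) = 3.2479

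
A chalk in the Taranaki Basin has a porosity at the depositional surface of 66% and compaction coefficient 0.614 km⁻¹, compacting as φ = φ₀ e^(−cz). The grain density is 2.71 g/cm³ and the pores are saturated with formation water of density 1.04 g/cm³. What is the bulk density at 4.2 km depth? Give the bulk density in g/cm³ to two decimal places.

2.63 g/cm³

Porosity at depth: φ = 0.66·exp(−0.614×4.2) = 0.66×0.0759 = 0.0501
Bulk density: ρ_b = (1−φ)ρ_g + φ·ρ_f = 0.9499×2.71 + 0.0501×1.04
       = 2.574 + 0.052 = 2.626 g/cm³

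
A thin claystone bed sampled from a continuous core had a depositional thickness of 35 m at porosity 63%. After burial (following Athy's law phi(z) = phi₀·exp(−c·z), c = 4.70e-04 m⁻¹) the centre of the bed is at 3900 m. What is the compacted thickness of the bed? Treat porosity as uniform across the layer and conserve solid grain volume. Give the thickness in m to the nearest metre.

14 m

Working in km (1 km = 1000 m; c in km⁻¹ = c in m⁻¹ × 1000):
Porosity at 3.9 km: phi = 0.63·exp(−0.47×3.9) = 0.1008
Solid-volume conservation: h(1−phi) = h₀(1−phi₀) ⇒ h = h₀·(1−phi₀)/(1−phi)
h = 0.035 × (1 − 0.63)/(1 − 0.1008) = 0.035 × 0.4115 = 0.0144 km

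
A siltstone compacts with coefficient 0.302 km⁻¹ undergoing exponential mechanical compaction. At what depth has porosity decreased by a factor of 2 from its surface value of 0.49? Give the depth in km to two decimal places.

φ/φ₀ = 1/2 ⇒ exp(−k·z) = 1/2 ⇒ z = ln(2) / k
z = 0.6931 / 0.302 = 2.295 km

2.30 km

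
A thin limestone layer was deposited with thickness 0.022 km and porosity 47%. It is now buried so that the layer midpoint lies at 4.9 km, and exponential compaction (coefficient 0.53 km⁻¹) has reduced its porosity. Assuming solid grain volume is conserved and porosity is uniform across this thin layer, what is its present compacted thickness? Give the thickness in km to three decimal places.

0.012 km

Porosity at 4.9 km: n = 0.47·exp(−0.53×4.9) = 0.0350
Solid-volume conservation: h(1−n) = h₀(1−n₀) ⇒ h = h₀·(1−n₀)/(1−n)
h = 0.022 × (1 − 0.47)/(1 − 0.0350) = 0.022 × 0.5492 = 0.0121 km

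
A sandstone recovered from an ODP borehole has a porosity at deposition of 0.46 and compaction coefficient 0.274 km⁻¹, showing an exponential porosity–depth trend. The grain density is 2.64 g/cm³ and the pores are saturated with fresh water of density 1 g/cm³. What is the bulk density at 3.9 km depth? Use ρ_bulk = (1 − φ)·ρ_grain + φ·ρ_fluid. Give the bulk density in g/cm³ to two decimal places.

Porosity at depth: n = 0.46·exp(−0.274×3.9) = 0.46×0.3435 = 0.1580
Bulk density: ρ_b = (1−n)ρ_g + n·ρ_f = 0.8420×2.64 + 0.1580×1
       = 2.223 + 0.158 = 2.381 g/cm³

2.38 g/cm³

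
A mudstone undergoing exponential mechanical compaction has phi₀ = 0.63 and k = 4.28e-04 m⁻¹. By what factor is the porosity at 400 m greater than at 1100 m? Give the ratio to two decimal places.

Working in km (1 km = 1000 m; k in km⁻¹ = k in m⁻¹ × 1000):
phi(z₁)/phi(z₂) = e^(−k·z₁)/e^(−k·z₂) = e^{k(z₂−z₁)}
= exp(0.428 × 0.7) = exp(0.2996) = 1.3493

1.35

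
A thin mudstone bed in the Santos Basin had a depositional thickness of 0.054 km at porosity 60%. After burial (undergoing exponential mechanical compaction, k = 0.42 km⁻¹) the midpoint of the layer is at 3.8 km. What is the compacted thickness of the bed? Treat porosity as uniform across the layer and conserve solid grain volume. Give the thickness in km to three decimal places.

Porosity at 3.8 km: n = 0.6·exp(−0.42×3.8) = 0.1216
Solid-volume conservation: h(1−n) = h₀(1−n₀) ⇒ h = h₀·(1−n₀)/(1−n)
h = 0.054 × (1 − 0.6)/(1 − 0.1216) = 0.054 × 0.4554 = 0.0246 km

0.025 km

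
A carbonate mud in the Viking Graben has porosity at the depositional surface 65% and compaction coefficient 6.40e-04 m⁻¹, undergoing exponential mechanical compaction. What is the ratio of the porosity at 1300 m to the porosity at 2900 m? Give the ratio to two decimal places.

Working in km (1 km = 1000 m; β in km⁻¹ = β in m⁻¹ × 1000):
φ(Z₁)/φ(Z₂) = e^(−β·Z₁)/e^(−β·Z₂) = e^{β(Z₂−Z₁)}
= exp(0.64 × 1.6) = exp(1.024) = 2.7843

2.78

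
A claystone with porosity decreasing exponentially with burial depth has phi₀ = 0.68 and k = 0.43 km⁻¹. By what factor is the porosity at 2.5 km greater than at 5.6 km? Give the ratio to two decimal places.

3.79

phi(d₁)/phi(d₂) = e^(−k·d₁)/e^(−k·d₂) = e^{k(d₂−d₁)}
= exp(0.43 × 3.1) = exp(1.333) = 3.7924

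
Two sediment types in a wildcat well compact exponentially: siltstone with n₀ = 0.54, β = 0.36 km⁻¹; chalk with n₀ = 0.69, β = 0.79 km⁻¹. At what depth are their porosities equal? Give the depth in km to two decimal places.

0.57 km

Set n₀ₐ e^(−βₐZ) = n₀ᵦ e^(−βᵦZ) ⇒ ln(n₀ₐ/n₀ᵦ) = (βₐ − βᵦ)·Z
Z = ln(0.54/0.69) / (0.36 − 0.79) = -0.2451 / -0.43 = 0.570 km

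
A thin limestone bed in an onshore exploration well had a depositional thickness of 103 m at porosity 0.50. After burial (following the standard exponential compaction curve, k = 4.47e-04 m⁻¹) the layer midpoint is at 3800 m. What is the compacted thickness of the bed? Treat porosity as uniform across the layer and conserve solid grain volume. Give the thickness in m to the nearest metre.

Working in km (1 km = 1000 m; k in km⁻¹ = k in m⁻¹ × 1000):
Porosity at 3.8 km: n = 0.5·exp(−0.447×3.8) = 0.0915
Solid-volume conservation: h(1−n) = h₀(1−n₀) ⇒ h = h₀·(1−n₀)/(1−n)
h = 0.103 × (1 − 0.5)/(1 − 0.0915) = 0.103 × 0.5503 = 0.0567 km

57 m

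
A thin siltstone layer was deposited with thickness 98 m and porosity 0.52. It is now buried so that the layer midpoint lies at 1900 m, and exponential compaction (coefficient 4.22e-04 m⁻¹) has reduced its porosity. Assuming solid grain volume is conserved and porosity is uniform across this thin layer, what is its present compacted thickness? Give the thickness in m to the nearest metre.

61 m

Working in km (1 km = 1000 m; k in km⁻¹ = k in m⁻¹ × 1000):
Porosity at 1.9 km: phi = 0.52·exp(−0.422×1.9) = 0.2332
Solid-volume conservation: h(1−phi) = h₀(1−phi₀) ⇒ h = h₀·(1−phi₀)/(1−phi)
h = 0.098 × (1 − 0.52)/(1 − 0.2332) = 0.098 × 0.6260 = 0.0613 km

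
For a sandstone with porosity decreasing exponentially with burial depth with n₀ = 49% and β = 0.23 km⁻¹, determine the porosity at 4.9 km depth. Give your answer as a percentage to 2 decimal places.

n = n₀·exp(−β·z) = 0.49 × exp(−0.23 × 4.9) = 0.49 × exp(−1.127)
  = 0.49 × 0.3240 = 0.1588

15.88%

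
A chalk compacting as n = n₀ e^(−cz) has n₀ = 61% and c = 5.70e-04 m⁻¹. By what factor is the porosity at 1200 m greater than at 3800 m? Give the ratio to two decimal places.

4.40

Working in km (1 km = 1000 m; c in km⁻¹ = c in m⁻¹ × 1000):
n(z₁)/n(z₂) = e^(−c·z₁)/e^(−c·z₂) = e^{c(z₂−z₁)}
= exp(0.57 × 2.6) = exp(1.482) = 4.4017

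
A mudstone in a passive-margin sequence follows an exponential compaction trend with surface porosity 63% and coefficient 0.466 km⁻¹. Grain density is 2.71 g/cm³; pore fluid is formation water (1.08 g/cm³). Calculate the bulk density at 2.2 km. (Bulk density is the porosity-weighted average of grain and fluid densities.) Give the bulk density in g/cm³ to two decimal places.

2.34 g/cm³

Porosity at depth: φ = 0.63·exp(−0.466×2.2) = 0.63×0.3587 = 0.2260
Bulk density: ρ_b = (1−φ)ρ_g + φ·ρ_f = 0.7740×2.71 + 0.2260×1.08
       = 2.098 + 0.244 = 2.342 g/cm³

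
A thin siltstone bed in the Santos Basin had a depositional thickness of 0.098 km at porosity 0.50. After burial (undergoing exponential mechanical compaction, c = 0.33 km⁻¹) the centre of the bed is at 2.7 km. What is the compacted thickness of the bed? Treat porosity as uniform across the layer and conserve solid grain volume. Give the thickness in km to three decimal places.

0.062 km

Porosity at 2.7 km: phi = 0.5·exp(−0.33×2.7) = 0.2051
Solid-volume conservation: h(1−phi) = h₀(1−phi₀) ⇒ h = h₀·(1−phi₀)/(1−phi)
h = 0.098 × (1 − 0.5)/(1 − 0.2051) = 0.098 × 0.6290 = 0.0616 km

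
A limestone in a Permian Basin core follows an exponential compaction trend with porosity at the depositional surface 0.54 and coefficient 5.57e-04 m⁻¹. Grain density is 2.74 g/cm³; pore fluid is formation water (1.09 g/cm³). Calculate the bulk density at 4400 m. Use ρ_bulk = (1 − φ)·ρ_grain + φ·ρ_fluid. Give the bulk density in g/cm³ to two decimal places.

Working in km (1 km = 1000 m; c in km⁻¹ = c in m⁻¹ × 1000):
Porosity at depth: φ = 0.54·exp(−0.557×4.4) = 0.54×0.0862 = 0.0466
Bulk density: ρ_b = (1−φ)ρ_g + φ·ρ_f = 0.9534×2.74 + 0.0466×1.09
       = 2.612 + 0.051 = 2.663 g/cm³

2.66 g/cm³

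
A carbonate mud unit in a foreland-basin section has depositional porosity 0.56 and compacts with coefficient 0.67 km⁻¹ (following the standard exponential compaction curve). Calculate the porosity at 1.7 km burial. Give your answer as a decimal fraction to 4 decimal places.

phi = phi₀·exp(−c·z) = 0.56 × exp(−0.67 × 1.7) = 0.56 × exp(−1.139)
  = 0.56 × 0.3201 = 0.1793

0.1793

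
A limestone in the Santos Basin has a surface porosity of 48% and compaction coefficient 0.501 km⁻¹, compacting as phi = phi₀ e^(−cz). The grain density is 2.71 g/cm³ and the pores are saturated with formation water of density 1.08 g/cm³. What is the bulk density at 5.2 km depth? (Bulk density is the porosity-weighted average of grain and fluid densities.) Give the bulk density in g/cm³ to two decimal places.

2.65 g/cm³

Porosity at depth: phi = 0.48·exp(−0.501×5.2) = 0.48×0.0739 = 0.0355
Bulk density: ρ_b = (1−phi)ρ_g + phi·ρ_f = 0.9645×2.71 + 0.0355×1.08
       = 2.614 + 0.038 = 2.652 g/cm³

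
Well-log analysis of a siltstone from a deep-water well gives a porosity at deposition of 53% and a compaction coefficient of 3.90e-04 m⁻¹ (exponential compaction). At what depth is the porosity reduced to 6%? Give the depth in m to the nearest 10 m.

5590 m

Working in km (1 km = 1000 m; k in km⁻¹ = k in m⁻¹ × 1000):
Invert Athy's law: d = ln(phi₀/phi) / k
d = ln(0.53/0.06) / 0.39 = ln(8.833) / 0.39 = 2.1785 / 0.39 = 5.586 km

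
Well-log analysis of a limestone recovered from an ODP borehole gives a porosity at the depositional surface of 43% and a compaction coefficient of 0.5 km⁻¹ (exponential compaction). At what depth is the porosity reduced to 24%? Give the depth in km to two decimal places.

Invert Athy's law: z = ln(φ₀/φ) / c
z = ln(0.43/0.24) / 0.5 = ln(1.792) / 0.5 = 0.5831 / 0.5 = 1.166 km

1.17 km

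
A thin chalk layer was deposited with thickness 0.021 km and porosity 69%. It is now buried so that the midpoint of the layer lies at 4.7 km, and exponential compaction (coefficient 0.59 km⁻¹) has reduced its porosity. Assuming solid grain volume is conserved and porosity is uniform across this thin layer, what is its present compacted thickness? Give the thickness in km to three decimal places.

0.007 km

Porosity at 4.7 km: phi = 0.69·exp(−0.59×4.7) = 0.0431
Solid-volume conservation: h(1−phi) = h₀(1−phi₀) ⇒ h = h₀·(1−phi₀)/(1−phi)
h = 0.021 × (1 − 0.69)/(1 − 0.0431) = 0.021 × 0.3240 = 0.0068 km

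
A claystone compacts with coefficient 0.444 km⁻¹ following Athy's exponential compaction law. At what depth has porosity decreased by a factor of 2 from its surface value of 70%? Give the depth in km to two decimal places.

n/n₀ = 1/2 ⇒ exp(−β·z) = 1/2 ⇒ z = ln(2) / β
z = 0.6931 / 0.444 = 1.561 km

1.56 km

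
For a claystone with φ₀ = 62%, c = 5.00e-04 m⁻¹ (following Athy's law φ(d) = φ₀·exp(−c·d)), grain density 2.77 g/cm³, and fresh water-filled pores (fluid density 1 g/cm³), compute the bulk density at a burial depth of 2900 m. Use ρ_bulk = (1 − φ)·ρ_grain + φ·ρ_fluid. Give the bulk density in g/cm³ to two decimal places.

2.51 g/cm³

Working in km (1 km = 1000 m; c in km⁻¹ = c in m⁻¹ × 1000):
Porosity at depth: φ = 0.62·exp(−0.5×2.9) = 0.62×0.2346 = 0.1454
Bulk density: ρ_b = (1−φ)ρ_g + φ·ρ_f = 0.8546×2.77 + 0.1454×1
       = 2.367 + 0.145 = 2.513 g/cm³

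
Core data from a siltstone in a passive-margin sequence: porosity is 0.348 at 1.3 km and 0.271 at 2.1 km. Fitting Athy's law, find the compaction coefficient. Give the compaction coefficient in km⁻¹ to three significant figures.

0.313 km⁻¹

Athy: phi(z) = phi₀ e^(−βz) ⇒ phi₁/phi₂ = e^{β(z₂−z₁)} ⇒ β = ln(phi₁/phi₂)/(z₂−z₁)
β = ln(0.348/0.271) / (2.1 − 1.3) = ln(1.284) / 0.8 = 0.2501 / 0.8 = 0.3126 km⁻¹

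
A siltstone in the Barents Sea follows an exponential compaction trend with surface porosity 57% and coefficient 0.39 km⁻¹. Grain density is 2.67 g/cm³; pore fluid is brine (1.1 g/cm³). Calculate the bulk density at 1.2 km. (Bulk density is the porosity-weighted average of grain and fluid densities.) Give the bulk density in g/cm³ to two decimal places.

2.11 g/cm³

Porosity at depth: phi = 0.57·exp(−0.39×1.2) = 0.57×0.6263 = 0.3570
Bulk density: ρ_b = (1−phi)ρ_g + phi·ρ_f = 0.6430×2.67 + 0.3570×1.1
       = 1.717 + 0.393 = 2.110 g/cm³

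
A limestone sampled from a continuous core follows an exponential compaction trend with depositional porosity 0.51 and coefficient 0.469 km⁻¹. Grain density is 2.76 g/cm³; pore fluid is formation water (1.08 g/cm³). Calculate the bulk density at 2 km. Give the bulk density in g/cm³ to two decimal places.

Porosity at depth: φ = 0.51·exp(−0.469×2) = 0.51×0.3914 = 0.1996
Bulk density: ρ_b = (1−φ)ρ_g + φ·ρ_f = 0.8004×2.76 + 0.1996×1.08
       = 2.209 + 0.216 = 2.425 g/cm³

2.42 g/cm³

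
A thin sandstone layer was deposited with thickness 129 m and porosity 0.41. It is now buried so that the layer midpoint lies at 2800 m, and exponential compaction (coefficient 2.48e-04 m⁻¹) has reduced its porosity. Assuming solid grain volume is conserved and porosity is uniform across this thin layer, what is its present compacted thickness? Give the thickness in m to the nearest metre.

Working in km (1 km = 1000 m; c in km⁻¹ = c in m⁻¹ × 1000):
Porosity at 2.8 km: phi = 0.41·exp(−0.248×2.8) = 0.2047
Solid-volume conservation: h(1−phi) = h₀(1−phi₀) ⇒ h = h₀·(1−phi₀)/(1−phi)
h = 0.129 × (1 − 0.41)/(1 − 0.2047) = 0.129 × 0.7419 = 0.0957 km

96 m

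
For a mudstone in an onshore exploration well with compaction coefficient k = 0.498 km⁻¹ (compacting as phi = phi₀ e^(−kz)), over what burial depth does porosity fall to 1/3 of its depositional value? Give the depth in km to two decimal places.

phi/phi₀ = 1/3 ⇒ exp(−k·z) = 1/3 ⇒ z = ln(3) / k
z = 1.0986 / 0.498 = 2.206 km

2.21 km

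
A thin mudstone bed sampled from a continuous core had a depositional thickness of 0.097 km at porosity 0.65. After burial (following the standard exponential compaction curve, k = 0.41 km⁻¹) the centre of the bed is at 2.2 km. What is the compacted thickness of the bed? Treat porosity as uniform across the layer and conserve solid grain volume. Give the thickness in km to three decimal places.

Porosity at 2.2 km: φ = 0.65·exp(−0.41×2.2) = 0.2637
Solid-volume conservation: h(1−φ) = h₀(1−φ₀) ⇒ h = h₀·(1−φ₀)/(1−φ)
h = 0.097 × (1 − 0.65)/(1 − 0.2637) = 0.097 × 0.4754 = 0.0461 km

0.046 km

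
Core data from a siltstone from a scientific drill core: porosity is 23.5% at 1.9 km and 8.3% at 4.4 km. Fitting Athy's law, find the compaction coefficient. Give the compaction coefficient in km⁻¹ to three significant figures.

0.416 km⁻¹

Athy: φ(z) = φ₀ e^(−cz) ⇒ φ₁/φ₂ = e^{c(z₂−z₁)} ⇒ c = ln(φ₁/φ₂)/(z₂−z₁)
c = ln(0.235/0.083) / (4.4 − 1.9) = ln(2.831) / 2.5 = 1.0407 / 2.5 = 0.4163 km⁻¹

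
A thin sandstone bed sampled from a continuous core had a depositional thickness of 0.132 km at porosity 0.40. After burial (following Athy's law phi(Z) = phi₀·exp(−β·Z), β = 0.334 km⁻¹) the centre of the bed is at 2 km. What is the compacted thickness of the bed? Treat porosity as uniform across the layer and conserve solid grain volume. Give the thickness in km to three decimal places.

0.100 km

Porosity at 2 km: phi = 0.4·exp(−0.334×2) = 0.2051
Solid-volume conservation: h(1−phi) = h₀(1−phi₀) ⇒ h = h₀·(1−phi₀)/(1−phi)
h = 0.132 × (1 − 0.4)/(1 − 0.2051) = 0.132 × 0.7548 = 0.0996 km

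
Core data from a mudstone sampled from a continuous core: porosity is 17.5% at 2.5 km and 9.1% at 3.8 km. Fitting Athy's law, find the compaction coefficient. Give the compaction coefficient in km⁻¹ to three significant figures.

Athy: φ(Z) = φ₀ e^(−cZ) ⇒ φ₁/φ₂ = e^{c(Z₂−Z₁)} ⇒ c = ln(φ₁/φ₂)/(Z₂−Z₁)
c = ln(0.175/0.091) / (3.8 − 2.5) = ln(1.923) / 1.3 = 0.6539 / 1.3 = 0.503 km⁻¹

0.503 km⁻¹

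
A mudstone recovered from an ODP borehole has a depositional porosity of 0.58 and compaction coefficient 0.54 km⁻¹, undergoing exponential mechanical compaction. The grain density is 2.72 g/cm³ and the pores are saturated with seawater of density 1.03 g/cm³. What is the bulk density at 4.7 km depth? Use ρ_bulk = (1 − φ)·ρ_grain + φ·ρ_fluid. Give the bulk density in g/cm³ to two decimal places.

2.64 g/cm³

Porosity at depth: φ = 0.58·exp(−0.54×4.7) = 0.58×0.0790 = 0.0458
Bulk density: ρ_b = (1−φ)ρ_g + φ·ρ_f = 0.9542×2.72 + 0.0458×1.03
       = 2.595 + 0.047 = 2.643 g/cm³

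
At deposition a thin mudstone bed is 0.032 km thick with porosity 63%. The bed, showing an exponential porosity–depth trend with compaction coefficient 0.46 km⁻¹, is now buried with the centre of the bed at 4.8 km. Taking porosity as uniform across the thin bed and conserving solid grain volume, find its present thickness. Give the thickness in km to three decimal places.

Porosity at 4.8 km: phi = 0.63·exp(−0.46×4.8) = 0.0692
Solid-volume conservation: h(1−phi) = h₀(1−phi₀) ⇒ h = h₀·(1−phi₀)/(1−phi)
h = 0.032 × (1 − 0.63)/(1 − 0.0692) = 0.032 × 0.3975 = 0.0127 km

0.013 km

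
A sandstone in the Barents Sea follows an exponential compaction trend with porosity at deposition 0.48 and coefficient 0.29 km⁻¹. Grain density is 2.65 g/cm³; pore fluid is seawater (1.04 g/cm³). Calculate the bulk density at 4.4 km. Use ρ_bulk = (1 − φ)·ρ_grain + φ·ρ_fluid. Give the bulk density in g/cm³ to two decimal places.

Porosity at depth: φ = 0.48·exp(−0.29×4.4) = 0.48×0.2792 = 0.1340
Bulk density: ρ_b = (1−φ)ρ_g + φ·ρ_f = 0.8660×2.65 + 0.1340×1.04
       = 2.295 + 0.139 = 2.434 g/cm³

2.43 g/cm³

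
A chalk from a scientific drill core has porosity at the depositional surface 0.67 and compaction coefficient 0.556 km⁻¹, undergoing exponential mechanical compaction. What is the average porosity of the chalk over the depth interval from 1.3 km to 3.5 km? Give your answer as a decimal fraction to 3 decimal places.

⟨phi⟩ = (1/(Z₂−Z₁)) ∫ phi₀ e^(−kZ) dZ = phi₀·(e^(−k·Z₁) − e^(−k·Z₂)) / (k·(Z₂−Z₁))
e^(−0.556×1.3) = 0.4854; e^(−0.556×3.5) = 0.1428
⟨phi⟩ = 0.67 × (0.4854 − 0.1428) / (0.556 × 2.2) = 0.67 × 0.2800 = 0.1876

0.188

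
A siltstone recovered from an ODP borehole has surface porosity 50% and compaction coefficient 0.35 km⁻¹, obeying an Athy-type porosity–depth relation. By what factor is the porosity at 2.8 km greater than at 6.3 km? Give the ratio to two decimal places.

φ(d₁)/φ(d₂) = e^(−c·d₁)/e^(−c·d₂) = e^{c(d₂−d₁)}
= exp(0.35 × 3.5) = exp(1.225) = 3.4042

3.40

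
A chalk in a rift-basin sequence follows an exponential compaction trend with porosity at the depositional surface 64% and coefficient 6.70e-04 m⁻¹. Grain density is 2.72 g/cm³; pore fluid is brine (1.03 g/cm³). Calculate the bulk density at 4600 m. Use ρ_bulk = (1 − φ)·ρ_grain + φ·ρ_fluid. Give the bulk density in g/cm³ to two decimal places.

2.67 g/cm³

Working in km (1 km = 1000 m; k in km⁻¹ = k in m⁻¹ × 1000):
Porosity at depth: phi = 0.64·exp(−0.67×4.6) = 0.64×0.0459 = 0.0294
Bulk density: ρ_b = (1−phi)ρ_g + phi·ρ_f = 0.9706×2.72 + 0.0294×1.03
       = 2.640 + 0.030 = 2.670 g/cm³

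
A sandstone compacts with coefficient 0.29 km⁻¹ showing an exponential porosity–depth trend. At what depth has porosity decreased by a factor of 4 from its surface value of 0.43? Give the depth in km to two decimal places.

4.78 km

n/n₀ = 1/4 ⇒ exp(−β·Z) = 1/4 ⇒ Z = ln(4) / β
Z = 1.3863 / 0.29 = 4.780 km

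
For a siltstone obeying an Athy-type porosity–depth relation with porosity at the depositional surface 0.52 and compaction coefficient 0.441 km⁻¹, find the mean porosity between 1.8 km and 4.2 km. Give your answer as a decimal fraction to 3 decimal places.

⟨phi⟩ = (1/(z₂−z₁)) ∫ phi₀ e^(−βz) dz = phi₀·(e^(−β·z₁) − e^(−β·z₂)) / (β·(z₂−z₁))
e^(−0.441×1.8) = 0.4521; e^(−0.441×4.2) = 0.1569
⟨phi⟩ = 0.52 × (0.4521 − 0.1569) / (0.441 × 2.4) = 0.52 × 0.2789 = 0.1450

0.145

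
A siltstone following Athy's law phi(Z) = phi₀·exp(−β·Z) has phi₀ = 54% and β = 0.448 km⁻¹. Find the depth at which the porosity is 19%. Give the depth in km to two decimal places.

2.33 km

Invert Athy's law: Z = ln(phi₀/phi) / β
Z = ln(0.54/0.19) / 0.448 = ln(2.842) / 0.448 = 1.0445 / 0.448 = 2.332 km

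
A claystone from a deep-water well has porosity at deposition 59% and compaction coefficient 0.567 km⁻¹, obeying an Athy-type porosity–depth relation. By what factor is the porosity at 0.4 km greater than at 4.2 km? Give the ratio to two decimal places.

8.62

n(Z₁)/n(Z₂) = e^(−k·Z₁)/e^(−k·Z₂) = e^{k(Z₂−Z₁)}
= exp(0.567 × 3.8) = exp(2.155) = 8.6244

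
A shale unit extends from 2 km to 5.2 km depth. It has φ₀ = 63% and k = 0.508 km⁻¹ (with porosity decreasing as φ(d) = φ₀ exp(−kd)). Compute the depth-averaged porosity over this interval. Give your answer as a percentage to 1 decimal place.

⟨φ⟩ = (1/(d₂−d₁)) ∫ φ₀ e^(−kd) dd = φ₀·(e^(−k·d₁) − e^(−k·d₂)) / (k·(d₂−d₁))
e^(−0.508×2) = 0.3620; e^(−0.508×5.2) = 0.0712
⟨φ⟩ = 0.63 × (0.3620 − 0.0712) / (0.508 × 3.2) = 0.63 × 0.1789 = 0.1127

11.3%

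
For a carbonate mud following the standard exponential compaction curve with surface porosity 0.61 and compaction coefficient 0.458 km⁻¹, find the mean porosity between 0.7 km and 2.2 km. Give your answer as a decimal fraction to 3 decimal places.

0.320

⟨n⟩ = (1/(Z₂−Z₁)) ∫ n₀ e^(−cZ) dZ = n₀·(e^(−c·Z₁) − e^(−c·Z₂)) / (c·(Z₂−Z₁))
e^(−0.458×0.7) = 0.7257; e^(−0.458×2.2) = 0.3651
⟨n⟩ = 0.61 × (0.7257 − 0.3651) / (0.458 × 1.5) = 0.61 × 0.5249 = 0.3202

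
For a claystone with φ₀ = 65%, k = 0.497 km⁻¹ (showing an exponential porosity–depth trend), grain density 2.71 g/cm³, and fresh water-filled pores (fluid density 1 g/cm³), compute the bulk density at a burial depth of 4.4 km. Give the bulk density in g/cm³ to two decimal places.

2.59 g/cm³

Porosity at depth: φ = 0.65·exp(−0.497×4.4) = 0.65×0.1123 = 0.0730
Bulk density: ρ_b = (1−φ)ρ_g + φ·ρ_f = 0.9270×2.71 + 0.0730×1
       = 2.512 + 0.073 = 2.585 g/cm³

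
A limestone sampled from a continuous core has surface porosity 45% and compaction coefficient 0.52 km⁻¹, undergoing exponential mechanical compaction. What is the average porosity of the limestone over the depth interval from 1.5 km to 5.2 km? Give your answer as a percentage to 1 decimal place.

9.2%

⟨n⟩ = (1/(d₂−d₁)) ∫ n₀ e^(−βd) dd = n₀·(e^(−β·d₁) − e^(−β·d₂)) / (β·(d₂−d₁))
e^(−0.52×1.5) = 0.4584; e^(−0.52×5.2) = 0.0669
⟨n⟩ = 0.45 × (0.4584 − 0.0669) / (0.52 × 3.7) = 0.45 × 0.2035 = 0.0916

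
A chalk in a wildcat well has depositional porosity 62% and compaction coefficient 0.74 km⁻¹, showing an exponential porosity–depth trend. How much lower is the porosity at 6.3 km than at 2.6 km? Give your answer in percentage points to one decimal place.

8.5 percentage points

phi(2.6) = 0.62·e^(−0.74×2.6) = 0.0905
phi(6.3) = 0.62·e^(−0.74×6.3) = 0.0059
Δphi = 0.0905 − 0.0059 = 0.0847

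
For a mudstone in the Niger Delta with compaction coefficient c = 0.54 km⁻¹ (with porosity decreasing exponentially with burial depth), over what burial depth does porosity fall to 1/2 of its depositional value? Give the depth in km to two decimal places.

phi/phi₀ = 1/2 ⇒ exp(−c·d) = 1/2 ⇒ d = ln(2) / c
d = 0.6931 / 0.54 = 1.284 km

1.28 km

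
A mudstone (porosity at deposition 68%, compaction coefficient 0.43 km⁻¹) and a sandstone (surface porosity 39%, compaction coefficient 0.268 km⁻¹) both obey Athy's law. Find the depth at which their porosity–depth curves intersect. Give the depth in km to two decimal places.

Set phi₀ₐ e^(−kₐz) = phi₀ᵦ e^(−kᵦz) ⇒ ln(phi₀ₐ/phi₀ᵦ) = (kₐ − kᵦ)·z
z = ln(0.68/0.39) / (0.43 − 0.268) = 0.5559 / 0.162 = 3.432 km

3.43 km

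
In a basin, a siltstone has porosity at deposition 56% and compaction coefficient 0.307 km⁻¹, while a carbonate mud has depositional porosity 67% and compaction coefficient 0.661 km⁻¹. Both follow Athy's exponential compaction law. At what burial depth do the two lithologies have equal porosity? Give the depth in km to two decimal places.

0.51 km

Set φ₀ₐ e^(−kₐz) = φ₀ᵦ e^(−kᵦz) ⇒ ln(φ₀ₐ/φ₀ᵦ) = (kₐ − kᵦ)·z
z = ln(0.56/0.67) / (0.307 − 0.661) = -0.1793 / -0.354 = 0.507 km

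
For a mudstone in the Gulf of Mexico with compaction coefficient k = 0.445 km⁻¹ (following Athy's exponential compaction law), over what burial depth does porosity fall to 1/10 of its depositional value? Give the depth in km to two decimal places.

φ/φ₀ = 1/10 ⇒ exp(−k·d) = 1/10 ⇒ d = ln(10) / k
d = 2.3026 / 0.445 = 5.174 km

5.17 km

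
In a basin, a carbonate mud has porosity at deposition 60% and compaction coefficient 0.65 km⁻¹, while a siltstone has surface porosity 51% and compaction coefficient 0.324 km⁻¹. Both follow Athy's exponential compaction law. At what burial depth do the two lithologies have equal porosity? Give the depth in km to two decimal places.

0.50 km

Set phi₀ₐ e^(−βₐz) = phi₀ᵦ e^(−βᵦz) ⇒ ln(phi₀ₐ/phi₀ᵦ) = (βₐ − βᵦ)·z
z = ln(0.6/0.51) / (0.65 − 0.324) = 0.1625 / 0.326 = 0.499 km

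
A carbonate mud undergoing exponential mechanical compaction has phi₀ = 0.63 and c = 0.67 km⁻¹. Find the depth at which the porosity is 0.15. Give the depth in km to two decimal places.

2.14 km

Invert Athy's law: Z = ln(phi₀/phi) / c
Z = ln(0.63/0.15) / 0.67 = ln(4.2) / 0.67 = 1.4351 / 0.67 = 2.142 km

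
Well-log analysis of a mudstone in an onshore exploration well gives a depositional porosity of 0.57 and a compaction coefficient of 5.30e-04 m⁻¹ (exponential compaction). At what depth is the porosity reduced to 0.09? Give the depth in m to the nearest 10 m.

Working in km (1 km = 1000 m; k in km⁻¹ = k in m⁻¹ × 1000):
Invert Athy's law: Z = ln(φ₀/φ) / k
Z = ln(0.57/0.09) / 0.53 = ln(6.333) / 0.53 = 1.8458 / 0.53 = 3.483 km

3480 m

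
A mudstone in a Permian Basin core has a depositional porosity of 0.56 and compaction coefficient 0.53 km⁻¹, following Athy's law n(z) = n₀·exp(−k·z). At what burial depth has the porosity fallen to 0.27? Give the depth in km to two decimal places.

1.38 km

Invert Athy's law: z = ln(n₀/n) / k
z = ln(0.56/0.27) / 0.53 = ln(2.074) / 0.53 = 0.7295 / 0.53 = 1.376 km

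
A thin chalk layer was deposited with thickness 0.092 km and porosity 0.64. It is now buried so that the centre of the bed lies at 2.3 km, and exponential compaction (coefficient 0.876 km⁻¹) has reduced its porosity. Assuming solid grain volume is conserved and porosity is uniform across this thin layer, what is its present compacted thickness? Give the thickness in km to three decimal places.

Porosity at 2.3 km: phi = 0.64·exp(−0.876×2.3) = 0.0853
Solid-volume conservation: h(1−phi) = h₀(1−phi₀) ⇒ h = h₀·(1−phi₀)/(1−phi)
h = 0.092 × (1 − 0.64)/(1 − 0.0853) = 0.092 × 0.3936 = 0.0362 km

0.036 km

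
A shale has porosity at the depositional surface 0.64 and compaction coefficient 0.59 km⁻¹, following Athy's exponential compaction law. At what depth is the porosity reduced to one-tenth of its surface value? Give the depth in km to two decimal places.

3.90 km

n/n₀ = 1/10 ⇒ exp(−c·d) = 1/10 ⇒ d = ln(10) / c
d = 2.3026 / 0.59 = 3.903 km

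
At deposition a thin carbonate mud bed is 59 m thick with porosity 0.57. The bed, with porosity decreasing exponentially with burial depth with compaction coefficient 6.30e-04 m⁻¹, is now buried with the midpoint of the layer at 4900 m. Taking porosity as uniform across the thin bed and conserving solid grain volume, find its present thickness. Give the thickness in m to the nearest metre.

26 m

Working in km (1 km = 1000 m; c in km⁻¹ = c in m⁻¹ × 1000):
Porosity at 4.9 km: phi = 0.57·exp(−0.63×4.9) = 0.0260
Solid-volume conservation: h(1−phi) = h₀(1−phi₀) ⇒ h = h₀·(1−phi₀)/(1−phi)
h = 0.059 × (1 − 0.57)/(1 − 0.0260) = 0.059 × 0.4415 = 0.0260 km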